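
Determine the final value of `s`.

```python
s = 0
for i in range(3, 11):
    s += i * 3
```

156

i=3: s = 0+3*3 = 9
i=4: s = 9+4*3 = 21
i=5: s = 21+5*3 = 36
i=6: s = 36+6*3 = 54
i=7: s = 54+7*3 = 75
i=8: s = 75+8*3 = 99
i=9: s = 99+9*3 = 126
i=10: s = 126+10*3 = 156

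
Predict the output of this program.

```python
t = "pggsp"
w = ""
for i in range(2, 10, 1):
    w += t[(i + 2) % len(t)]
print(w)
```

i=2: add t[4]='p' → 'p'
i=3: add t[0]='p' → 'pp'
i=4: add t[1]='g' → 'ppg'
i=5: add t[2]='g' → 'ppgg'
i=6: add t[3]='s' → 'ppggs'
i=7: add t[4]='p' → 'ppggsp'
i=8: add t[0]='p' → 'ppggspp'
i=9: add t[1]='g' → 'ppggsppg'

ppggsppg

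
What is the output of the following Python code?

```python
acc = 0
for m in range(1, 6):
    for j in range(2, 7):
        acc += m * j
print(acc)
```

300

m=1,j=2: acc = 0+2 = 2
m=1,j=3: acc = 2+3 = 5
m=1,j=4: acc = 5+4 = 9
m=1,j=5: acc = 9+5 = 14
m=1,j=6: acc = 14+6 = 20
m=2,j=2: acc = 20+4 = 24
m=2,j=3: acc = 24+6 = 30
m=2,j=4: acc = 30+8 = 38
m=2,j=5: acc = 38+10 = 48
m=2,j=6: acc = 48+12 = 60
m=3,j=2: acc = 60+6 = 66
m=3,j=3: acc = 66+9 = 75
m=3,j=4: acc = 75+12 = 87
m=3,j=5: acc = 87+15 = 102
m=3,j=6: acc = 102+18 = 120
m=4,j=2: acc = 120+8 = 128
m=4,j=3: acc = 128+12 = 140
m=4,j=4: acc = 140+16 = 156
m=4,j=5: acc = 156+20 = 176
m=4,j=6: acc = 176+24 = 200
m=5,j=2: acc = 200+10 = 210
m=5,j=3: acc = 210+15 = 225
m=5,j=4: acc = 225+20 = 245
m=5,j=5: acc = 245+25 = 270
m=5,j=6: acc = 270+30 = 300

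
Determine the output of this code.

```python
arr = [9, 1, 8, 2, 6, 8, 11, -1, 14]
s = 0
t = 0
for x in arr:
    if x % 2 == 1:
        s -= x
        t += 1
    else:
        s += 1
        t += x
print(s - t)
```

-57

x=9: odd, s = 0-9 = -9; t=1
x=1: odd, s = (-9)-1 = -10; t=2
x=8: not odd, s = (-10)+1 = -9; t=10
x=2: not odd, s = (-9)+1 = -8; t=12
x=6: not odd, s = (-8)+1 = -7; t=18
x=8: not odd, s = (-7)+1 = -6; t=26
x=11: odd, s = (-6)-11 = -17; t=27
x=-1: odd, s = (-17)-(-1) = -16; t=28
x=14: not odd, s = (-16)+1 = -15; t=42
s-t = (-15)-42 = -57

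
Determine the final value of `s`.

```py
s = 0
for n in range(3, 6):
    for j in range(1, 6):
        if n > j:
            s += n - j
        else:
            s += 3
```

37

n=3,j=1: 3>1, s = 0+2 = 2
n=3,j=2: 3>2, s = 2+1 = 3
n=3,j=3: not 3>3, s = 3+3 = 6
n=3,j=4: not 3>4, s = 6+3 = 9
n=3,j=5: not 3>5, s = 9+3 = 12
n=4,j=1: 4>1, s = 12+3 = 15
n=4,j=2: 4>2, s = 15+2 = 17
n=4,j=3: 4>3, s = 17+1 = 18
n=4,j=4: not 4>4, s = 18+3 = 21
n=4,j=5: not 4>5, s = 21+3 = 24
n=5,j=1: 5>1, s = 24+4 = 28
n=5,j=2: 5>2, s = 28+3 = 31
n=5,j=3: 5>3, s = 31+2 = 33
n=5,j=4: 5>4, s = 33+1 = 34
n=5,j=5: not 5>5, s = 34+3 = 37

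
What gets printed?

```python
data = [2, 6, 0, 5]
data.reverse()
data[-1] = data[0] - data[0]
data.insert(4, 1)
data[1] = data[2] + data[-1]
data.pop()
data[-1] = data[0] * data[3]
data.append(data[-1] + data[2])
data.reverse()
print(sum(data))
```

24

reverse → [5, 0, 6, 2]
data[-1] = data[0]-data[0] = 5-5 = 0 → [5, 0, 6, 0]
insert 1 at 4 → [5, 0, 6, 0, 1]
data[1] = data[2]+data[-1] = 6+1 = 7 → [5, 7, 6, 0, 1]
pop() removes 1 → [5, 7, 6, 0]
data[-1] = data[0]*data[3] = 5*0 = 0 → [5, 7, 6, 0]
append data[-1]+data[2] = 0+6 = 6 → [5, 7, 6, 0, 6]
reverse → [6, 0, 6, 7, 5]
sum = 24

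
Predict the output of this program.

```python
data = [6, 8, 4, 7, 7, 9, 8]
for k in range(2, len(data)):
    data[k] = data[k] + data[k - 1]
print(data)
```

[6, 8, 12, 19, 26, 35, 43]

k=2: data[2] = 4+8 = 12 → [6, 8, 12, 7, 7, 9, 8]
k=3: data[3] = 7+12 = 19 → [6, 8, 12, 19, 7, 9, 8]
k=4: data[4] = 7+19 = 26 → [6, 8, 12, 19, 26, 9, 8]
k=5: data[5] = 9+26 = 35 → [6, 8, 12, 19, 26, 35, 8]
k=6: data[6] = 8+35 = 43 → [6, 8, 12, 19, 26, 35, 43]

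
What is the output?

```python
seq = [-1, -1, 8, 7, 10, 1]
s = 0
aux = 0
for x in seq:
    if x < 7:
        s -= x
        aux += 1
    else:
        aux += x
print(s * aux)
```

28

x=-1: <7, s = 0-(-1) = 1; aux=1
x=-1: <7, s = 1-(-1) = 2; aux=2
x=8: not <7; aux=10
x=7: not <7; aux=17
x=10: not <7; aux=27
x=1: <7, s = 2-1 = 1; aux=28
s*aux = 1*28 = 28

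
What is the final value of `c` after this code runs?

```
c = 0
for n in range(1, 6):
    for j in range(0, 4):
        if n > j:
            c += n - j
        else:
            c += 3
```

n=1,j=0: 1>0, c = 0+1 = 1
n=1,j=1: not 1>1, c = 1+3 = 4
n=1,j=2: not 1>2, c = 4+3 = 7
n=1,j=3: not 1>3, c = 7+3 = 10
n=2,j=0: 2>0, c = 10+2 = 12
n=2,j=1: 2>1, c = 12+1 = 13
n=2,j=2: not 2>2, c = 13+3 = 16
n=2,j=3: not 2>3, c = 16+3 = 19
n=3,j=0: 3>0, c = 19+3 = 22
n=3,j=1: 3>1, c = 22+2 = 24
n=3,j=2: 3>2, c = 24+1 = 25
n=3,j=3: not 3>3, c = 25+3 = 28
n=4,j=0: 4>0, c = 28+4 = 32
n=4,j=1: 4>1, c = 32+3 = 35
n=4,j=2: 4>2, c = 35+2 = 37
n=4,j=3: 4>3, c = 37+1 = 38
n=5,j=0: 5>0, c = 38+5 = 43
n=5,j=1: 5>1, c = 43+4 = 47
n=5,j=2: 5>2, c = 47+3 = 50
n=5,j=3: 5>3, c = 50+2 = 52

52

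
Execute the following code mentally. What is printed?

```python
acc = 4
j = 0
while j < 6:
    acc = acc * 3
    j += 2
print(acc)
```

108

j=0: acc = 4*3 = 12
j=2: acc = 12*3 = 36
j=4: acc = 36*3 = 108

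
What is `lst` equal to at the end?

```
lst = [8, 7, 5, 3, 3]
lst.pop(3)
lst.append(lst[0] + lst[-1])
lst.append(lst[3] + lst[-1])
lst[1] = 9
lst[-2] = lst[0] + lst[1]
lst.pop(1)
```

pop(3) removes 3 → [8, 7, 5, 3]
append lst[0]+lst[-1] = 8+3 = 11 → [8, 7, 5, 3, 11]
append lst[3]+lst[-1] = 3+11 = 14 → [8, 7, 5, 3, 11, 14]
lst[1] = 9 → [8, 9, 5, 3, 11, 14]
lst[-2] = lst[0]+lst[1] = 8+9 = 17 → [8, 9, 5, 3, 17, 14]
pop(1) removes 9 → [8, 5, 3, 17, 14]

[8, 5, 3, 17, 14]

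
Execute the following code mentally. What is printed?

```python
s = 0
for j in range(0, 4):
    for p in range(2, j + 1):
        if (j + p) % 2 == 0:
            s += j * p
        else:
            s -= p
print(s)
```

j=2,p=2: even sum, s = 0+4 = 4
j=3,p=2: odd sum, s = 4-2 = 2
j=3,p=3: even sum, s = 2+9 = 11

11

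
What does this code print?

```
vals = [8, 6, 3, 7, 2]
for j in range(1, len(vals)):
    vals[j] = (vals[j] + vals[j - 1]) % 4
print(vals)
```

[8, 2, 1, 0, 2]

j=1: vals[1] = (6+8)%4 = 2 → [8, 2, 3, 7, 2]
j=2: vals[2] = (3+2)%4 = 1 → [8, 2, 1, 7, 2]
j=3: vals[3] = (7+1)%4 = 0 → [8, 2, 1, 0, 2]
j=4: vals[4] = (2+0)%4 = 2 → [8, 2, 1, 0, 2]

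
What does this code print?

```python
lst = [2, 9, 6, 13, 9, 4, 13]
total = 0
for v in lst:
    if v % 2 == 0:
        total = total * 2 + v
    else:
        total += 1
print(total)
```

v=2: even, total = 0*2+2 = 2
v=9: not even, total = 2+1 = 3
v=6: even, total = 3*2+6 = 12
v=13: not even, total = 12+1 = 13
v=9: not even, total = 13+1 = 14
v=4: even, total = 14*2+4 = 32
v=13: not even, total = 32+1 = 33

33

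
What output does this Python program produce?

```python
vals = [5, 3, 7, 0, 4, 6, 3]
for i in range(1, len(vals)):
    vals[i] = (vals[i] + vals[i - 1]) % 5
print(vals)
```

[5, 3, 0, 0, 4, 0, 3]

i=1: vals[1] = (3+5)%5 = 3 → [5, 3, 7, 0, 4, 6, 3]
i=2: vals[2] = (7+3)%5 = 0 → [5, 3, 0, 0, 4, 6, 3]
i=3: vals[3] = (0+0)%5 = 0 → [5, 3, 0, 0, 4, 6, 3]
i=4: vals[4] = (4+0)%5 = 4 → [5, 3, 0, 0, 4, 6, 3]
i=5: vals[5] = (6+4)%5 = 0 → [5, 3, 0, 0, 4, 0, 3]
i=6: vals[6] = (3+0)%5 = 3 → [5, 3, 0, 0, 4, 0, 3]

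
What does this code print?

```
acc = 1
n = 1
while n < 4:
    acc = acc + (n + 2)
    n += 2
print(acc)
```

n=1: acc = 1+3 = 4
n=3: acc = 4+5 = 9

9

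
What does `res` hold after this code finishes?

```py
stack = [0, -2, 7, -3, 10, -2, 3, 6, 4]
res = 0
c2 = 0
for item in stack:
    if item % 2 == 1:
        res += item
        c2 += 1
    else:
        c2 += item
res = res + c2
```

item=0: not odd; c2=0
item=-2: not odd; c2=-2
item=7: odd, res = 0+7 = 7; c2=-1
item=-3: odd, res = 7+(-3) = 4; c2=0
item=10: not odd; c2=10
item=-2: not odd; c2=8
item=3: odd, res = 4+3 = 7; c2=9
item=6: not odd; c2=15
item=4: not odd; c2=19
res+c2 = 7+19 = 26

26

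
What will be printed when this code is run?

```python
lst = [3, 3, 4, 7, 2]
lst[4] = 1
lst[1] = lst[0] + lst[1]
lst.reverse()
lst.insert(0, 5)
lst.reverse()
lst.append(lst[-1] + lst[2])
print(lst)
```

lst[4] = 1 → [3, 3, 4, 7, 1]
lst[1] = lst[0]+lst[1] = 3+3 = 6 → [3, 6, 4, 7, 1]
reverse → [1, 7, 4, 6, 3]
insert 5 at 0 → [5, 1, 7, 4, 6, 3]
reverse → [3, 6, 4, 7, 1, 5]
append lst[-1]+lst[2] = 5+4 = 9 → [3, 6, 4, 7, 1, 5, 9]

[3, 6, 4, 7, 1, 5, 9]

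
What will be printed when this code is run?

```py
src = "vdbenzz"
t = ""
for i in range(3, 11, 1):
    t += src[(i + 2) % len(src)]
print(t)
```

i=3: add src[5]='z' → 'z'
i=4: add src[6]='z' → 'zz'
i=5: add src[0]='v' → 'zzv'
i=6: add src[1]='d' → 'zzvd'
i=7: add src[2]='b' → 'zzvdb'
i=8: add src[3]='e' → 'zzvdbe'
i=9: add src[4]='n' → 'zzvdben'
i=10: add src[5]='z' → 'zzvdbenz'

zzvdbenz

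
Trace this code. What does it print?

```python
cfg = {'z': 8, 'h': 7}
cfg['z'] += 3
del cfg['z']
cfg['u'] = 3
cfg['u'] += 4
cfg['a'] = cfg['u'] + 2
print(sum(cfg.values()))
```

cfg['z'] = 8+3 = 11 → {'z': 11, 'h': 7}
del 'z' → {'h': 7}
cfg['u'] = 3 → {'h': 7, 'u': 3}
cfg['u'] = 3+4 = 7 → {'h': 7, 'u': 7}
cfg['a'] = cfg['u']+2 = 9 → {'h': 7, 'u': 7, 'a': 9}
sum of values = 23

23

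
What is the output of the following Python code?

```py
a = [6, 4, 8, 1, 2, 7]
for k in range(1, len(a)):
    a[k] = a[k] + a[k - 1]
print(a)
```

[6, 10, 18, 19, 21, 28]

k=1: a[1] = 4+6 = 10 → [6, 10, 8, 1, 2, 7]
k=2: a[2] = 8+10 = 18 → [6, 10, 18, 1, 2, 7]
k=3: a[3] = 1+18 = 19 → [6, 10, 18, 19, 2, 7]
k=4: a[4] = 2+19 = 21 → [6, 10, 18, 19, 21, 7]
k=5: a[5] = 7+21 = 28 → [6, 10, 18, 19, 21, 28]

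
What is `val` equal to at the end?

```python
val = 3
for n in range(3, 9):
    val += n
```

n=3: val = 3+3 = 6
n=4: val = 6+4 = 10
n=5: val = 10+5 = 15
n=6: val = 15+6 = 21
n=7: val = 21+7 = 28
n=8: val = 28+8 = 36

36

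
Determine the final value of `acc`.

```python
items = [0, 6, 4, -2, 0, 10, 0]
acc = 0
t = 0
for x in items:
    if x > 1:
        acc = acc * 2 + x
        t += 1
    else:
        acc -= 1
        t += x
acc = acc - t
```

x=0: not >1, acc = 0-1 = -1; t=0
x=6: >1, acc = (-1)*2+6 = 4; t=1
x=4: >1, acc = 4*2+4 = 12; t=2
x=-2: not >1, acc = 12-1 = 11; t=0
x=0: not >1, acc = 11-1 = 10; t=0
x=10: >1, acc = 10*2+10 = 30; t=1
x=0: not >1, acc = 30-1 = 29; t=1
acc-t = 29-1 = 28

28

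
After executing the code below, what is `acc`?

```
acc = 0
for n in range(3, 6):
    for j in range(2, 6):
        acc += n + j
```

n=3,j=2: acc = 0+5 = 5
n=3,j=3: acc = 5+6 = 11
n=3,j=4: acc = 11+7 = 18
n=3,j=5: acc = 18+8 = 26
n=4,j=2: acc = 26+6 = 32
n=4,j=3: acc = 32+7 = 39
n=4,j=4: acc = 39+8 = 47
n=4,j=5: acc = 47+9 = 56
n=5,j=2: acc = 56+7 = 63
n=5,j=3: acc = 63+8 = 71
n=5,j=4: acc = 71+9 = 80
n=5,j=5: acc = 80+10 = 90

90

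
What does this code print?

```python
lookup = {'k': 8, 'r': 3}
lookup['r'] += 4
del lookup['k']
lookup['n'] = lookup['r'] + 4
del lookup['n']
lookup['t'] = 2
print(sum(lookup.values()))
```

9

lookup['r'] = 3+4 = 7 → {'k': 8, 'r': 7}
del 'k' → {'r': 7}
lookup['n'] = lookup['r']+4 = 11 → {'r': 7, 'n': 11}
del 'n' → {'r': 7}
lookup['t'] = 2 → {'r': 7, 't': 2}
sum of values = 9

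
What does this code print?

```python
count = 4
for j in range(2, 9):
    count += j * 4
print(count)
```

j=2: count = 4+2*4 = 12
j=3: count = 12+3*4 = 24
j=4: count = 24+4*4 = 40
j=5: count = 40+5*4 = 60
j=6: count = 60+6*4 = 84
j=7: count = 84+7*4 = 112
j=8: count = 112+8*4 = 144

144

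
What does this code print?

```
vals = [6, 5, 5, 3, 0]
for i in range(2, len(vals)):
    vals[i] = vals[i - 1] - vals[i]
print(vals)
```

i=2: vals[2] = 5-5 = 0 → [6, 5, 0, 3, 0]
i=3: vals[3] = 0-3 = -3 → [6, 5, 0, -3, 0]
i=4: vals[4] = (-3)-0 = -3 → [6, 5, 0, -3, -3]

[6, 5, 0, -3, -3]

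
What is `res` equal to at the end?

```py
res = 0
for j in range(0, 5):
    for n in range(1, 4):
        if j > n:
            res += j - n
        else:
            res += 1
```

j=0,n=1: not 0>1, res = 0+1 = 1
j=0,n=2: not 0>2, res = 1+1 = 2
j=0,n=3: not 0>3, res = 2+1 = 3
j=1,n=1: not 1>1, res = 3+1 = 4
j=1,n=2: not 1>2, res = 4+1 = 5
j=1,n=3: not 1>3, res = 5+1 = 6
j=2,n=1: 2>1, res = 6+1 = 7
j=2,n=2: not 2>2, res = 7+1 = 8
j=2,n=3: not 2>3, res = 8+1 = 9
j=3,n=1: 3>1, res = 9+2 = 11
j=3,n=2: 3>2, res = 11+1 = 12
j=3,n=3: not 3>3, res = 12+1 = 13
j=4,n=1: 4>1, res = 13+3 = 16
j=4,n=2: 4>2, res = 16+2 = 18
j=4,n=3: 4>3, res = 18+1 = 19

19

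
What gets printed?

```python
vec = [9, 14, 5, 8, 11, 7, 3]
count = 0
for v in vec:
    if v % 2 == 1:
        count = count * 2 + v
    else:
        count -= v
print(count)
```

v=9: odd, count = 0*2+9 = 9
v=14: not odd, count = 9-14 = -5
v=5: odd, count = (-5)*2+5 = -5
v=8: not odd, count = (-5)-8 = -13
v=11: odd, count = (-13)*2+11 = -15
v=7: odd, count = (-15)*2+7 = -23
v=3: odd, count = (-23)*2+3 = -43

-43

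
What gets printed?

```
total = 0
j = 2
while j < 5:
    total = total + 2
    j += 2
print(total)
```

4

j=2: total = 0+2 = 2
j=4: total = 2+2 = 4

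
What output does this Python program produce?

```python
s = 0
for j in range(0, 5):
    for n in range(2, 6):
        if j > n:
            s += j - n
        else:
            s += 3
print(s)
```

j=0,n=2: not 0>2, s = 0+3 = 3
j=0,n=3: not 0>3, s = 3+3 = 6
j=0,n=4: not 0>4, s = 6+3 = 9
j=0,n=5: not 0>5, s = 9+3 = 12
j=1,n=2: not 1>2, s = 12+3 = 15
j=1,n=3: not 1>3, s = 15+3 = 18
j=1,n=4: not 1>4, s = 18+3 = 21
j=1,n=5: not 1>5, s = 21+3 = 24
j=2,n=2: not 2>2, s = 24+3 = 27
j=2,n=3: not 2>3, s = 27+3 = 30
j=2,n=4: not 2>4, s = 30+3 = 33
j=2,n=5: not 2>5, s = 33+3 = 36
j=3,n=2: 3>2, s = 36+1 = 37
j=3,n=3: not 3>3, s = 37+3 = 40
j=3,n=4: not 3>4, s = 40+3 = 43
j=3,n=5: not 3>5, s = 43+3 = 46
j=4,n=2: 4>2, s = 46+2 = 48
j=4,n=3: 4>3, s = 48+1 = 49
j=4,n=4: not 4>4, s = 49+3 = 52
j=4,n=5: not 4>5, s = 52+3 = 55

55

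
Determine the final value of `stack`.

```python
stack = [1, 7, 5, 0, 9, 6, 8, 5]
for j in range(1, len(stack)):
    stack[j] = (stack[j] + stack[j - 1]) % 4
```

[1, 0, 1, 1, 2, 0, 0, 1]

j=1: stack[1] = (7+1)%4 = 0 → [1, 0, 5, 0, 9, 6, 8, 5]
j=2: stack[2] = (5+0)%4 = 1 → [1, 0, 1, 0, 9, 6, 8, 5]
j=3: stack[3] = (0+1)%4 = 1 → [1, 0, 1, 1, 9, 6, 8, 5]
j=4: stack[4] = (9+1)%4 = 2 → [1, 0, 1, 1, 2, 6, 8, 5]
j=5: stack[5] = (6+2)%4 = 0 → [1, 0, 1, 1, 2, 0, 8, 5]
j=6: stack[6] = (8+0)%4 = 0 → [1, 0, 1, 1, 2, 0, 0, 5]
j=7: stack[7] = (5+0)%4 = 1 → [1, 0, 1, 1, 2, 0, 0, 1]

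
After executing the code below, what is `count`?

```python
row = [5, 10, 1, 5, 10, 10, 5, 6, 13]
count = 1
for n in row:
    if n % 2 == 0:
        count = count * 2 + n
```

n=5: not even
n=10: even, count = 1*2+10 = 12
n=1: not even
n=5: not even
n=10: even, count = 12*2+10 = 34
n=10: even, count = 34*2+10 = 78
n=5: not even
n=6: even, count = 78*2+6 = 162
n=13: not even

162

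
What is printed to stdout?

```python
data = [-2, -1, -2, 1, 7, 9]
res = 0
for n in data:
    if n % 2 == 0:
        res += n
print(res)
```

-4

n=-2: even, res = 0+(-2) = -2
n=-1: not even
n=-2: even, res = (-2)+(-2) = -4
n=1: not even
n=7: not even
n=9: not even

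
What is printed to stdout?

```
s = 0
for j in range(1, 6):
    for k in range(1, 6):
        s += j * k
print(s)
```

j=1,k=1: s = 0+1 = 1
j=1,k=2: s = 1+2 = 3
j=1,k=3: s = 3+3 = 6
j=1,k=4: s = 6+4 = 10
j=1,k=5: s = 10+5 = 15
j=2,k=1: s = 15+2 = 17
j=2,k=2: s = 17+4 = 21
j=2,k=3: s = 21+6 = 27
j=2,k=4: s = 27+8 = 35
j=2,k=5: s = 35+10 = 45
j=3,k=1: s = 45+3 = 48
j=3,k=2: s = 48+6 = 54
j=3,k=3: s = 54+9 = 63
j=3,k=4: s = 63+12 = 75
j=3,k=5: s = 75+15 = 90
j=4,k=1: s = 90+4 = 94
j=4,k=2: s = 94+8 = 102
j=4,k=3: s = 102+12 = 114
j=4,k=4: s = 114+16 = 130
j=4,k=5: s = 130+20 = 150
j=5,k=1: s = 150+5 = 155
j=5,k=2: s = 155+10 = 165
j=5,k=3: s = 165+15 = 180
j=5,k=4: s = 180+20 = 200
j=5,k=5: s = 200+25 = 225

225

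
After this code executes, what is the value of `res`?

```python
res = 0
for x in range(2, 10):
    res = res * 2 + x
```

757

x=2: res = 0*2+2 = 2
x=3: res = 2*2+3 = 7
x=4: res = 7*2+4 = 18
x=5: res = 18*2+5 = 41
x=6: res = 41*2+6 = 88
x=7: res = 88*2+7 = 183
x=8: res = 183*2+8 = 374
x=9: res = 374*2+9 = 757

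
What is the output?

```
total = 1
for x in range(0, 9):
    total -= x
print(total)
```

x=0: total = 1-0 = 1
x=1: total = 1-1 = 0
x=2: total = 0-2 = -2
x=3: total = (-2)-3 = -5
x=4: total = (-5)-4 = -9
x=5: total = (-9)-5 = -14
x=6: total = (-14)-6 = -20
x=7: total = (-20)-7 = -27
x=8: total = (-27)-8 = -35

-35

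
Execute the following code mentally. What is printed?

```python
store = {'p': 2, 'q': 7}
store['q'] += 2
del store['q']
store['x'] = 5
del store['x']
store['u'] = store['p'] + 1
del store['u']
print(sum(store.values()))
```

store['q'] = 7+2 = 9 → {'p': 2, 'q': 9}
del 'q' → {'p': 2}
store['x'] = 5 → {'p': 2, 'x': 5}
del 'x' → {'p': 2}
store['u'] = store['p']+1 = 3 → {'p': 2, 'u': 3}
del 'u' → {'p': 2}
sum of values = 2

2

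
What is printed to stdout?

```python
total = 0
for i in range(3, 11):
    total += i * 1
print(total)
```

i=3: total = 0+3*1 = 3
i=4: total = 3+4*1 = 7
i=5: total = 7+5*1 = 12
i=6: total = 12+6*1 = 18
i=7: total = 18+7*1 = 25
i=8: total = 25+8*1 = 33
i=9: total = 33+9*1 = 42
i=10: total = 42+10*1 = 52

52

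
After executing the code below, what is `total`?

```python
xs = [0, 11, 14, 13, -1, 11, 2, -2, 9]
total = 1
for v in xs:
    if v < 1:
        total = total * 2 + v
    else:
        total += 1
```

v=0: <1, total = 1*2+0 = 2
v=11: not <1, total = 2+1 = 3
v=14: not <1, total = 3+1 = 4
v=13: not <1, total = 4+1 = 5
v=-1: <1, total = 5*2+(-1) = 9
v=11: not <1, total = 9+1 = 10
v=2: not <1, total = 10+1 = 11
v=-2: <1, total = 11*2+(-2) = 20
v=9: not <1, total = 20+1 = 21

21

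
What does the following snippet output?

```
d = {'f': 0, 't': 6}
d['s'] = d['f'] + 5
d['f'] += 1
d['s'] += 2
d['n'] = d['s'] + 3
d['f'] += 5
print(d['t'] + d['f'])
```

12

d['s'] = d['f']+5 = 5 → {'f': 0, 't': 6, 's': 5}
d['f'] = 0+1 = 1 → {'f': 1, 't': 6, 's': 5}
d['s'] = 5+2 = 7 → {'f': 1, 't': 6, 's': 7}
d['n'] = d['s']+3 = 10 → {'f': 1, 't': 6, 's': 7, 'n': 10}
d['f'] = 1+5 = 6 → {'f': 6, 't': 6, 's': 7, 'n': 10}
d['t']+d['f'] = 6+6 = 12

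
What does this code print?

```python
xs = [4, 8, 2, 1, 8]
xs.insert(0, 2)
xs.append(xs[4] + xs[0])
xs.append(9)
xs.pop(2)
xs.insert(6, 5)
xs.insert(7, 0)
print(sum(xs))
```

34

insert 2 at 0 → [2, 4, 8, 2, 1, 8]
append xs[4]+xs[0] = 1+2 = 3 → [2, 4, 8, 2, 1, 8, 3]
append 9 → [2, 4, 8, 2, 1, 8, 3, 9]
pop(2) removes 8 → [2, 4, 2, 1, 8, 3, 9]
insert 5 at 6 → [2, 4, 2, 1, 8, 3, 5, 9]
insert 0 at 7 → [2, 4, 2, 1, 8, 3, 5, 0, 9]
sum = 34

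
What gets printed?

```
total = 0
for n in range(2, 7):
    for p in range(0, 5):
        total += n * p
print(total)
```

n=2,p=0: total = 0+0 = 0
n=2,p=1: total = 0+2 = 2
n=2,p=2: total = 2+4 = 6
n=2,p=3: total = 6+6 = 12
n=2,p=4: total = 12+8 = 20
n=3,p=0: total = 20+0 = 20
n=3,p=1: total = 20+3 = 23
n=3,p=2: total = 23+6 = 29
n=3,p=3: total = 29+9 = 38
n=3,p=4: total = 38+12 = 50
n=4,p=0: total = 50+0 = 50
n=4,p=1: total = 50+4 = 54
n=4,p=2: total = 54+8 = 62
n=4,p=3: total = 62+12 = 74
n=4,p=4: total = 74+16 = 90
n=5,p=0: total = 90+0 = 90
n=5,p=1: total = 90+5 = 95
n=5,p=2: total = 95+10 = 105
n=5,p=3: total = 105+15 = 120
n=5,p=4: total = 120+20 = 140
n=6,p=0: total = 140+0 = 140
n=6,p=1: total = 140+6 = 146
n=6,p=2: total = 146+12 = 158
n=6,p=3: total = 158+18 = 176
n=6,p=4: total = 176+24 = 200

200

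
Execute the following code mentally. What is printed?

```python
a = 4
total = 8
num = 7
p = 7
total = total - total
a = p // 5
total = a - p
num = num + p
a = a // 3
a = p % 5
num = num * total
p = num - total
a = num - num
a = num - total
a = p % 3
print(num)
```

total = 8-8 = 0
a = 7//5 = 1
total = 1-7 = -6
num = 7+7 = 14
a = 1//3 = 0
a = 7%5 = 2
num = 14*(-6) = -84
p = (-84)-(-6) = -78
a = (-84)-(-84) = 0
a = (-84)-(-6) = -78
a = (-78)%3 = 0

-84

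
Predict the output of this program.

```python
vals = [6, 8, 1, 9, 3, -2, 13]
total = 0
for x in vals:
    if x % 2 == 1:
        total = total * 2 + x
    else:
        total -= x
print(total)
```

-157

x=6: not odd, total = 0-6 = -6
x=8: not odd, total = (-6)-8 = -14
x=1: odd, total = (-14)*2+1 = -27
x=9: odd, total = (-27)*2+9 = -45
x=3: odd, total = (-45)*2+3 = -87
x=-2: not odd, total = (-87)-(-2) = -85
x=13: odd, total = (-85)*2+13 = -157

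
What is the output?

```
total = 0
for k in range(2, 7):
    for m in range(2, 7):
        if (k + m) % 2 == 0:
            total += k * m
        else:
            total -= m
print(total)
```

k=2,m=2: even sum, total = 0+4 = 4
k=2,m=3: odd sum, total = 4-3 = 1
k=2,m=4: even sum, total = 1+8 = 9
k=2,m=5: odd sum, total = 9-5 = 4
k=2,m=6: even sum, total = 4+12 = 16
k=3,m=2: odd sum, total = 16-2 = 14
k=3,m=3: even sum, total = 14+9 = 23
k=3,m=4: odd sum, total = 23-4 = 19
k=3,m=5: even sum, total = 19+15 = 34
k=3,m=6: odd sum, total = 34-6 = 28
k=4,m=2: even sum, total = 28+8 = 36
k=4,m=3: odd sum, total = 36-3 = 33
k=4,m=4: even sum, total = 33+16 = 49
k=4,m=5: odd sum, total = 49-5 = 44
k=4,m=6: even sum, total = 44+24 = 68
k=5,m=2: odd sum, total = 68-2 = 66
k=5,m=3: even sum, total = 66+15 = 81
k=5,m=4: odd sum, total = 81-4 = 77
k=5,m=5: even sum, total = 77+25 = 102
k=5,m=6: odd sum, total = 102-6 = 96
k=6,m=2: even sum, total = 96+12 = 108
k=6,m=3: odd sum, total = 108-3 = 105
k=6,m=4: even sum, total = 105+24 = 129
k=6,m=5: odd sum, total = 129-5 = 124
k=6,m=6: even sum, total = 124+36 = 160

160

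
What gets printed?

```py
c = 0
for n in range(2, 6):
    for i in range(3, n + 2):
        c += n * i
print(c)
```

165

n=2,i=3: c = 0+6 = 6
n=3,i=3: c = 6+9 = 15
n=3,i=4: c = 15+12 = 27
n=4,i=3: c = 27+12 = 39
n=4,i=4: c = 39+16 = 55
n=4,i=5: c = 55+20 = 75
n=5,i=3: c = 75+15 = 90
n=5,i=4: c = 90+20 = 110
n=5,i=5: c = 110+25 = 135
n=5,i=6: c = 135+30 = 165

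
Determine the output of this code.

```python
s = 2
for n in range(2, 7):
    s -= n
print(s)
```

n=2: s = 2-2 = 0
n=3: s = 0-3 = -3
n=4: s = (-3)-4 = -7
n=5: s = (-7)-5 = -12
n=6: s = (-12)-6 = -18

-18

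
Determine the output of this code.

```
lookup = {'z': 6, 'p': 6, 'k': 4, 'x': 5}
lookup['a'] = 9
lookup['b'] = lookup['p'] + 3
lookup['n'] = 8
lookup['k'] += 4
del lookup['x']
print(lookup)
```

lookup['a'] = 9 → {'z': 6, 'p': 6, 'k': 4, 'x': 5, 'a': 9}
lookup['b'] = lookup['p']+3 = 9 → {'z': 6, 'p': 6, 'k': 4, 'x': 5, 'a': 9, 'b': 9}
lookup['n'] = 8 → {'z': 6, 'p': 6, 'k': 4, 'x': 5, 'a': 9, 'b': 9, 'n': 8}
lookup['k'] = 4+4 = 8 → {'z': 6, 'p': 6, 'k': 8, 'x': 5, 'a': 9, 'b': 9, 'n': 8}
del 'x' → {'z': 6, 'p': 6, 'k': 8, 'a': 9, 'b': 9, 'n': 8}

{'z': 6, 'p': 6, 'k': 8, 'a': 9, 'b': 9, 'n': 8}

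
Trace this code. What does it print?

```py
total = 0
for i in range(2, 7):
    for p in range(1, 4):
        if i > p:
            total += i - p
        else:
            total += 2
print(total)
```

37

i=2,p=1: 2>1, total = 0+1 = 1
i=2,p=2: not 2>2, total = 1+2 = 3
i=2,p=3: not 2>3, total = 3+2 = 5
i=3,p=1: 3>1, total = 5+2 = 7
i=3,p=2: 3>2, total = 7+1 = 8
i=3,p=3: not 3>3, total = 8+2 = 10
i=4,p=1: 4>1, total = 10+3 = 13
i=4,p=2: 4>2, total = 13+2 = 15
i=4,p=3: 4>3, total = 15+1 = 16
i=5,p=1: 5>1, total = 16+4 = 20
i=5,p=2: 5>2, total = 20+3 = 23
i=5,p=3: 5>3, total = 23+2 = 25
i=6,p=1: 6>1, total = 25+5 = 30
i=6,p=2: 6>2, total = 30+4 = 34
i=6,p=3: 6>3, total = 34+3 = 37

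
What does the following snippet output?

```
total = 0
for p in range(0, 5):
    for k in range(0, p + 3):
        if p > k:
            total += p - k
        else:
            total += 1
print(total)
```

35

p=0,k=0: not 0>0, total = 0+1 = 1
p=0,k=1: not 0>1, total = 1+1 = 2
p=0,k=2: not 0>2, total = 2+1 = 3
p=1,k=0: 1>0, total = 3+1 = 4
p=1,k=1: not 1>1, total = 4+1 = 5
p=1,k=2: not 1>2, total = 5+1 = 6
p=1,k=3: not 1>3, total = 6+1 = 7
p=2,k=0: 2>0, total = 7+2 = 9
p=2,k=1: 2>1, total = 9+1 = 10
p=2,k=2: not 2>2, total = 10+1 = 11
p=2,k=3: not 2>3, total = 11+1 = 12
p=2,k=4: not 2>4, total = 12+1 = 13
p=3,k=0: 3>0, total = 13+3 = 16
p=3,k=1: 3>1, total = 16+2 = 18
p=3,k=2: 3>2, total = 18+1 = 19
p=3,k=3: not 3>3, total = 19+1 = 20
p=3,k=4: not 3>4, total = 20+1 = 21
p=3,k=5: not 3>5, total = 21+1 = 22
p=4,k=0: 4>0, total = 22+4 = 26
p=4,k=1: 4>1, total = 26+3 = 29
p=4,k=2: 4>2, total = 29+2 = 31
p=4,k=3: 4>3, total = 31+1 = 32
p=4,k=4: not 4>4, total = 32+1 = 33
p=4,k=5: not 4>5, total = 33+1 = 34
p=4,k=6: not 4>6, total = 34+1 = 35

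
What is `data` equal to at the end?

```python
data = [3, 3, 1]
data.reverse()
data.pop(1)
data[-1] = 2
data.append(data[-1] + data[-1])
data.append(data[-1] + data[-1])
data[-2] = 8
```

[1, 2, 8, 8]

reverse → [1, 3, 3]
pop(1) removes 3 → [1, 3]
data[-1] = 2 → [1, 2]
append data[-1]+data[-1] = 2+2 = 4 → [1, 2, 4]
append data[-1]+data[-1] = 4+4 = 8 → [1, 2, 4, 8]
data[-2] = 8 → [1, 2, 8, 8]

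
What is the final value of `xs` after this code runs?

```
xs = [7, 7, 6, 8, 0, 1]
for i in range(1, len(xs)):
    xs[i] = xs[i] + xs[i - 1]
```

i=1: xs[1] = 7+7 = 14 → [7, 14, 6, 8, 0, 1]
i=2: xs[2] = 6+14 = 20 → [7, 14, 20, 8, 0, 1]
i=3: xs[3] = 8+20 = 28 → [7, 14, 20, 28, 0, 1]
i=4: xs[4] = 0+28 = 28 → [7, 14, 20, 28, 28, 1]
i=5: xs[5] = 1+28 = 29 → [7, 14, 20, 28, 28, 29]

[7, 14, 20, 28, 28, 29]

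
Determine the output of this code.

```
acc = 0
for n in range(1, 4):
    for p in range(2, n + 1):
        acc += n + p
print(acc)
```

15

n=2,p=2: acc = 0+4 = 4
n=3,p=2: acc = 4+5 = 9
n=3,p=3: acc = 9+6 = 15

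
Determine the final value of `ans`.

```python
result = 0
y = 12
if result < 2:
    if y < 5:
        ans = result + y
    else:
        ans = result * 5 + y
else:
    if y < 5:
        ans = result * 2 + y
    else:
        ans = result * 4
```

12

result=0, y=12
result < 2 is True; y < 5 is False
→ ans = result * 5 + y = 12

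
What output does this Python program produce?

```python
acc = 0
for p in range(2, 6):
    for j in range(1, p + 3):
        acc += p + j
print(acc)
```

p=2,j=1: acc = 0+3 = 3
p=2,j=2: acc = 3+4 = 7
p=2,j=3: acc = 7+5 = 12
p=2,j=4: acc = 12+6 = 18
p=3,j=1: acc = 18+4 = 22
p=3,j=2: acc = 22+5 = 27
p=3,j=3: acc = 27+6 = 33
p=3,j=4: acc = 33+7 = 40
p=3,j=5: acc = 40+8 = 48
p=4,j=1: acc = 48+5 = 53
p=4,j=2: acc = 53+6 = 59
p=4,j=3: acc = 59+7 = 66
p=4,j=4: acc = 66+8 = 74
p=4,j=5: acc = 74+9 = 83
p=4,j=6: acc = 83+10 = 93
p=5,j=1: acc = 93+6 = 99
p=5,j=2: acc = 99+7 = 106
p=5,j=3: acc = 106+8 = 114
p=5,j=4: acc = 114+9 = 123
p=5,j=5: acc = 123+10 = 133
p=5,j=6: acc = 133+11 = 144
p=5,j=7: acc = 144+12 = 156

156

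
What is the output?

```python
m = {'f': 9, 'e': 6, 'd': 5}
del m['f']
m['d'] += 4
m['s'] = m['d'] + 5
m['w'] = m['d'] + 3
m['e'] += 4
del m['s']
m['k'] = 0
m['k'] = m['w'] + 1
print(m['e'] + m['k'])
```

del 'f' → {'e': 6, 'd': 5}
m['d'] = 5+4 = 9 → {'e': 6, 'd': 9}
m['s'] = m['d']+5 = 14 → {'e': 6, 'd': 9, 's': 14}
m['w'] = m['d']+3 = 12 → {'e': 6, 'd': 9, 's': 14, 'w': 12}
m['e'] = 6+4 = 10 → {'e': 10, 'd': 9, 's': 14, 'w': 12}
del 's' → {'e': 10, 'd': 9, 'w': 12}
m['k'] = 0 → {'e': 10, 'd': 9, 'w': 12, 'k': 0}
m['k'] = m['w']+1 = 13 → {'e': 10, 'd': 9, 'w': 12, 'k': 13}
m['e']+m['k'] = 10+13 = 23

23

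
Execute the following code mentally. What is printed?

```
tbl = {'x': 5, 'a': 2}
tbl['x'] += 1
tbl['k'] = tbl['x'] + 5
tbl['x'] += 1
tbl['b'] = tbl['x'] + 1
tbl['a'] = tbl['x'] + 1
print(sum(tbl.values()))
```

tbl['x'] = 5+1 = 6 → {'x': 6, 'a': 2}
tbl['k'] = tbl['x']+5 = 11 → {'x': 6, 'a': 2, 'k': 11}
tbl['x'] = 6+1 = 7 → {'x': 7, 'a': 2, 'k': 11}
tbl['b'] = tbl['x']+1 = 8 → {'x': 7, 'a': 2, 'k': 11, 'b': 8}
tbl['a'] = tbl['x']+1 = 8 → {'x': 7, 'a': 8, 'k': 11, 'b': 8}
sum of values = 34

34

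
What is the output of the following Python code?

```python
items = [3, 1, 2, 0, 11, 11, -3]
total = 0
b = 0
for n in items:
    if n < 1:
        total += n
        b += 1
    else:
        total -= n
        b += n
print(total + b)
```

-1

n=3: not <1, total = 0-3 = -3; b=3
n=1: not <1, total = (-3)-1 = -4; b=4
n=2: not <1, total = (-4)-2 = -6; b=6
n=0: <1, total = (-6)+0 = -6; b=7
n=11: not <1, total = (-6)-11 = -17; b=18
n=11: not <1, total = (-17)-11 = -28; b=29
n=-3: <1, total = (-28)+(-3) = -31; b=30
total+b = (-31)+30 = -1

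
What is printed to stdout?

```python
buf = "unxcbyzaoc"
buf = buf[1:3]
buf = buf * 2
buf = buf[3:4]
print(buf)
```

x

slice [1:3] → 'nx'
repeat ×2 → 'nxnx'
slice [3:4] → 'x'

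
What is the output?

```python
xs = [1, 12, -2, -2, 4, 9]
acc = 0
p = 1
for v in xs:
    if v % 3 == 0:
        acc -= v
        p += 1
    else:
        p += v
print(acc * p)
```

-84

v=1: not %3==0; p=2
v=12: %3==0, acc = 0-12 = -12; p=3
v=-2: not %3==0; p=1
v=-2: not %3==0; p=-1
v=4: not %3==0; p=3
v=9: %3==0, acc = (-12)-9 = -21; p=4
acc*p = (-21)*4 = -84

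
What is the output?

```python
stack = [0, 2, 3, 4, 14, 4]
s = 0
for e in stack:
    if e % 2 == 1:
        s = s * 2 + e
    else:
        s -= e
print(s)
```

-23

e=0: not odd, s = 0-0 = 0
e=2: not odd, s = 0-2 = -2
e=3: odd, s = (-2)*2+3 = -1
e=4: not odd, s = (-1)-4 = -5
e=14: not odd, s = (-5)-14 = -19
e=4: not odd, s = (-19)-4 = -23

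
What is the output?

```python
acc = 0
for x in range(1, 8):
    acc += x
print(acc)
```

28

x=1: acc = 0+1 = 1
x=2: acc = 1+2 = 3
x=3: acc = 3+3 = 6
x=4: acc = 6+4 = 10
x=5: acc = 10+5 = 15
x=6: acc = 15+6 = 21
x=7: acc = 21+7 = 28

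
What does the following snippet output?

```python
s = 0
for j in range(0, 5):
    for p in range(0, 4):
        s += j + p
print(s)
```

j=0,p=0: s = 0+0 = 0
j=0,p=1: s = 0+1 = 1
j=0,p=2: s = 1+2 = 3
j=0,p=3: s = 3+3 = 6
j=1,p=0: s = 6+1 = 7
j=1,p=1: s = 7+2 = 9
j=1,p=2: s = 9+3 = 12
j=1,p=3: s = 12+4 = 16
j=2,p=0: s = 16+2 = 18
j=2,p=1: s = 18+3 = 21
j=2,p=2: s = 21+4 = 25
j=2,p=3: s = 25+5 = 30
j=3,p=0: s = 30+3 = 33
j=3,p=1: s = 33+4 = 37
j=3,p=2: s = 37+5 = 42
j=3,p=3: s = 42+6 = 48
j=4,p=0: s = 48+4 = 52
j=4,p=1: s = 52+5 = 57
j=4,p=2: s = 57+6 = 63
j=4,p=3: s = 63+7 = 70

70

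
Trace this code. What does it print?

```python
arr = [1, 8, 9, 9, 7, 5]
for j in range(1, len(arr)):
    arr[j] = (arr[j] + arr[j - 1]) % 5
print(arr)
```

j=1: arr[1] = (8+1)%5 = 4 → [1, 4, 9, 9, 7, 5]
j=2: arr[2] = (9+4)%5 = 3 → [1, 4, 3, 9, 7, 5]
j=3: arr[3] = (9+3)%5 = 2 → [1, 4, 3, 2, 7, 5]
j=4: arr[4] = (7+2)%5 = 4 → [1, 4, 3, 2, 4, 5]
j=5: arr[5] = (5+4)%5 = 4 → [1, 4, 3, 2, 4, 4]

[1, 4, 3, 2, 4, 4]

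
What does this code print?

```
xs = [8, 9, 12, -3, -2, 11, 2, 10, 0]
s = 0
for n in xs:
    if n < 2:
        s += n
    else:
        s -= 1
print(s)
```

-11

n=8: not <2, s = 0-1 = -1
n=9: not <2, s = (-1)-1 = -2
n=12: not <2, s = (-2)-1 = -3
n=-3: <2, s = (-3)+(-3) = -6
n=-2: <2, s = (-6)+(-2) = -8
n=11: not <2, s = (-8)-1 = -9
n=2: not <2, s = (-9)-1 = -10
n=10: not <2, s = (-10)-1 = -11
n=0: <2, s = (-11)+0 = -11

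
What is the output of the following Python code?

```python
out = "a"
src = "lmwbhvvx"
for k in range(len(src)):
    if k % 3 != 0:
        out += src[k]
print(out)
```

k=0: skip
k=1: add 'm' → 'am'
k=2: add 'w' → 'amw'
k=3: skip
k=4: add 'h' → 'amwh'
k=5: add 'v' → 'amwhv'
k=6: skip
k=7: add 'x' → 'amwhvx'

amwhvx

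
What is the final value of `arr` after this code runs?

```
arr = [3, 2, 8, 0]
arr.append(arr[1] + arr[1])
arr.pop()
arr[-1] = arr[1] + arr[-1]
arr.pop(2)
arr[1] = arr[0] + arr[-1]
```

[3, 5, 2]

append arr[1]+arr[1] = 2+2 = 4 → [3, 2, 8, 0, 4]
pop() removes 4 → [3, 2, 8, 0]
arr[-1] = arr[1]+arr[-1] = 2+0 = 2 → [3, 2, 8, 2]
pop(2) removes 8 → [3, 2, 2]
arr[1] = arr[0]+arr[-1] = 3+2 = 5 → [3, 5, 2]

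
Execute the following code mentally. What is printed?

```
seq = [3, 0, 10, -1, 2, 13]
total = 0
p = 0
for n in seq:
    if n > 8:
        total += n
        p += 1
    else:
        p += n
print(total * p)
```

n=3: not >8; p=3
n=0: not >8; p=3
n=10: >8, total = 0+10 = 10; p=4
n=-1: not >8; p=3
n=2: not >8; p=5
n=13: >8, total = 10+13 = 23; p=6
total*p = 23*6 = 138

138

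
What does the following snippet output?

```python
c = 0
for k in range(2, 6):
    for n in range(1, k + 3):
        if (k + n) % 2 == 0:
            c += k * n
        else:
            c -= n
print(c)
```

k=2,n=1: odd sum, c = 0-1 = -1
k=2,n=2: even sum, c = (-1)+4 = 3
k=2,n=3: odd sum, c = 3-3 = 0
k=2,n=4: even sum, c = 0+8 = 8
k=3,n=1: even sum, c = 8+3 = 11
k=3,n=2: odd sum, c = 11-2 = 9
k=3,n=3: even sum, c = 9+9 = 18
k=3,n=4: odd sum, c = 18-4 = 14
k=3,n=5: even sum, c = 14+15 = 29
k=4,n=1: odd sum, c = 29-1 = 28
k=4,n=2: even sum, c = 28+8 = 36
k=4,n=3: odd sum, c = 36-3 = 33
k=4,n=4: even sum, c = 33+16 = 49
k=4,n=5: odd sum, c = 49-5 = 44
k=4,n=6: even sum, c = 44+24 = 68
k=5,n=1: even sum, c = 68+5 = 73
k=5,n=2: odd sum, c = 73-2 = 71
k=5,n=3: even sum, c = 71+15 = 86
k=5,n=4: odd sum, c = 86-4 = 82
k=5,n=5: even sum, c = 82+25 = 107
k=5,n=6: odd sum, c = 107-6 = 101
k=5,n=7: even sum, c = 101+35 = 136

136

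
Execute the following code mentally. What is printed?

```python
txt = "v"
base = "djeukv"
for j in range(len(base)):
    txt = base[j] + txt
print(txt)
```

vkuejdv

j=0: prepend 'd' → 'dv'
j=1: prepend 'j' → 'jdv'
j=2: prepend 'e' → 'ejdv'
j=3: prepend 'u' → 'uejdv'
j=4: prepend 'k' → 'kuejdv'
j=5: prepend 'v' → 'vkuejdv'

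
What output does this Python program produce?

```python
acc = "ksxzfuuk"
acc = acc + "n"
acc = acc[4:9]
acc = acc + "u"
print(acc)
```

fuuknu

+ 'n' → 'ksxzfuukn'
slice [4:9] → 'fuukn'
+ 'u' → 'fuuknu'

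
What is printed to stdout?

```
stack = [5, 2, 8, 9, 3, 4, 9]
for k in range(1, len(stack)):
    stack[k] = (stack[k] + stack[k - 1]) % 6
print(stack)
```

k=1: stack[1] = (2+5)%6 = 1 → [5, 1, 8, 9, 3, 4, 9]
k=2: stack[2] = (8+1)%6 = 3 → [5, 1, 3, 9, 3, 4, 9]
k=3: stack[3] = (9+3)%6 = 0 → [5, 1, 3, 0, 3, 4, 9]
k=4: stack[4] = (3+0)%6 = 3 → [5, 1, 3, 0, 3, 4, 9]
k=5: stack[5] = (4+3)%6 = 1 → [5, 1, 3, 0, 3, 1, 9]
k=6: stack[6] = (9+1)%6 = 4 → [5, 1, 3, 0, 3, 1, 4]

[5, 1, 3, 0, 3, 1, 4]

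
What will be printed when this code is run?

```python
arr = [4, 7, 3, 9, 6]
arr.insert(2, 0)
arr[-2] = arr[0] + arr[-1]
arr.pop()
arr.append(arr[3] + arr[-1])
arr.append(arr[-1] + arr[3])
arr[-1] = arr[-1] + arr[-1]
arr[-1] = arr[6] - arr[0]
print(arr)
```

insert 0 at 2 → [4, 7, 0, 3, 9, 6]
arr[-2] = arr[0]+arr[-1] = 4+6 = 10 → [4, 7, 0, 3, 10, 6]
pop() removes 6 → [4, 7, 0, 3, 10]
append arr[3]+arr[-1] = 3+10 = 13 → [4, 7, 0, 3, 10, 13]
append arr[-1]+arr[3] = 13+3 = 16 → [4, 7, 0, 3, 10, 13, 16]
arr[-1] = arr[-1]+arr[-1] = 16+16 = 32 → [4, 7, 0, 3, 10, 13, 32]
arr[-1] = arr[6]-arr[0] = 32-4 = 28 → [4, 7, 0, 3, 10, 13, 28]

[4, 7, 0, 3, 10, 13, 28]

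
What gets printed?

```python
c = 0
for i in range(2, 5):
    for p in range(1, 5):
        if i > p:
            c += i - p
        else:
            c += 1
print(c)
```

16

i=2,p=1: 2>1, c = 0+1 = 1
i=2,p=2: not 2>2, c = 1+1 = 2
i=2,p=3: not 2>3, c = 2+1 = 3
i=2,p=4: not 2>4, c = 3+1 = 4
i=3,p=1: 3>1, c = 4+2 = 6
i=3,p=2: 3>2, c = 6+1 = 7
i=3,p=3: not 3>3, c = 7+1 = 8
i=3,p=4: not 3>4, c = 8+1 = 9
i=4,p=1: 4>1, c = 9+3 = 12
i=4,p=2: 4>2, c = 12+2 = 14
i=4,p=3: 4>3, c = 14+1 = 15
i=4,p=4: not 4>4, c = 15+1 = 16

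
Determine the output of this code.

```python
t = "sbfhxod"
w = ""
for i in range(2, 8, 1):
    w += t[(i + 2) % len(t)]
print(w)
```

i=2: add t[4]='x' → 'x'
i=3: add t[5]='o' → 'xo'
i=4: add t[6]='d' → 'xod'
i=5: add t[0]='s' → 'xods'
i=6: add t[1]='b' → 'xodsb'
i=7: add t[2]='f' → 'xodsbf'

xodsbf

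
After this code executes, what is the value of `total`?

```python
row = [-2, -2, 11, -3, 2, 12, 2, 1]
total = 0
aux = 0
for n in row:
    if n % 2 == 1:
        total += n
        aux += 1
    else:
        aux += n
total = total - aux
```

n=-2: not odd; aux=-2
n=-2: not odd; aux=-4
n=11: odd, total = 0+11 = 11; aux=-3
n=-3: odd, total = 11+(-3) = 8; aux=-2
n=2: not odd; aux=0
n=12: not odd; aux=12
n=2: not odd; aux=14
n=1: odd, total = 8+1 = 9; aux=15
total-aux = 9-15 = -6

-6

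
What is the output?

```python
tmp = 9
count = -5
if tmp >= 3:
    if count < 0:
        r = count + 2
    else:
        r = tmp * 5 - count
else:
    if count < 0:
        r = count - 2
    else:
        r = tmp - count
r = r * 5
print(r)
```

-15

tmp=9, count=-5
tmp >= 3 is True; count < 0 is True
→ r = count + 2 = -3
r = (-3)*5 = -15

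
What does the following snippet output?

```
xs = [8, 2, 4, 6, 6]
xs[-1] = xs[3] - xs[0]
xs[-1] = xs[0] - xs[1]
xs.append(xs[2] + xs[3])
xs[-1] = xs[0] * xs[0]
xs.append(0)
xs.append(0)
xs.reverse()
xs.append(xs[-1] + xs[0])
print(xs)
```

xs[-1] = xs[3]-xs[0] = 6-8 = -2 → [8, 2, 4, 6, -2]
xs[-1] = xs[0]-xs[1] = 8-2 = 6 → [8, 2, 4, 6, 6]
append xs[2]+xs[3] = 4+6 = 10 → [8, 2, 4, 6, 6, 10]
xs[-1] = xs[0]*xs[0] = 8*8 = 64 → [8, 2, 4, 6, 6, 64]
append 0 → [8, 2, 4, 6, 6, 64, 0]
append 0 → [8, 2, 4, 6, 6, 64, 0, 0]
reverse → [0, 0, 64, 6, 6, 4, 2, 8]
append xs[-1]+xs[0] = 8+0 = 8 → [0, 0, 64, 6, 6, 4, 2, 8, 8]

[0, 0, 64, 6, 6, 4, 2, 8, 8]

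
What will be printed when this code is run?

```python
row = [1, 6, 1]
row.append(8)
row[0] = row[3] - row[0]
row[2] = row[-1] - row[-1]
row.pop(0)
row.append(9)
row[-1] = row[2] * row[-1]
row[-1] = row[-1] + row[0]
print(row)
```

append 8 → [1, 6, 1, 8]
row[0] = row[3]-row[0] = 8-1 = 7 → [7, 6, 1, 8]
row[2] = row[-1]-row[-1] = 8-8 = 0 → [7, 6, 0, 8]
pop(0) removes 7 → [6, 0, 8]
append 9 → [6, 0, 8, 9]
row[-1] = row[2]*row[-1] = 8*9 = 72 → [6, 0, 8, 72]
row[-1] = row[-1]+row[0] = 72+6 = 78 → [6, 0, 8, 78]

[6, 0, 8, 78]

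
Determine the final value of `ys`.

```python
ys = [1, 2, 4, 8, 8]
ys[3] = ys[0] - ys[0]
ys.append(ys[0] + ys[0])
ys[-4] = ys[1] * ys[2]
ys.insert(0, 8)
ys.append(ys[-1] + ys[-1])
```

[8, 1, 2, 8, 0, 8, 2, 4]

ys[3] = ys[0]-ys[0] = 1-1 = 0 → [1, 2, 4, 0, 8]
append ys[0]+ys[0] = 1+1 = 2 → [1, 2, 4, 0, 8, 2]
ys[-4] = ys[1]*ys[2] = 2*4 = 8 → [1, 2, 8, 0, 8, 2]
insert 8 at 0 → [8, 1, 2, 8, 0, 8, 2]
append ys[-1]+ys[-1] = 2+2 = 4 → [8, 1, 2, 8, 0, 8, 2, 4]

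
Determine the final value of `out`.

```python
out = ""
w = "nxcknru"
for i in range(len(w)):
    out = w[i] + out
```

i=0: prepend 'n' → 'n'
i=1: prepend 'x' → 'xn'
i=2: prepend 'c' → 'cxn'
i=3: prepend 'k' → 'kcxn'
i=4: prepend 'n' → 'nkcxn'
i=5: prepend 'r' → 'rnkcxn'
i=6: prepend 'u' → 'urnkcxn'

'urnkcxn'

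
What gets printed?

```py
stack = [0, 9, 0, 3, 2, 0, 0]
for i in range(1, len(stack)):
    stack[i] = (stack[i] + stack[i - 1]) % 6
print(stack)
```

[0, 3, 3, 0, 2, 2, 2]

i=1: stack[1] = (9+0)%6 = 3 → [0, 3, 0, 3, 2, 0, 0]
i=2: stack[2] = (0+3)%6 = 3 → [0, 3, 3, 3, 2, 0, 0]
i=3: stack[3] = (3+3)%6 = 0 → [0, 3, 3, 0, 2, 0, 0]
i=4: stack[4] = (2+0)%6 = 2 → [0, 3, 3, 0, 2, 0, 0]
i=5: stack[5] = (0+2)%6 = 2 → [0, 3, 3, 0, 2, 2, 0]
i=6: stack[6] = (0+2)%6 = 2 → [0, 3, 3, 0, 2, 2, 2]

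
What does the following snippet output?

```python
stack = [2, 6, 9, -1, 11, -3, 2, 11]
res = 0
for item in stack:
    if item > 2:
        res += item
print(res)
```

37

item=2: not >2
item=6: >2, res = 0+6 = 6
item=9: >2, res = 6+9 = 15
item=-1: not >2
item=11: >2, res = 15+11 = 26
item=-3: not >2
item=2: not >2
item=11: >2, res = 26+11 = 37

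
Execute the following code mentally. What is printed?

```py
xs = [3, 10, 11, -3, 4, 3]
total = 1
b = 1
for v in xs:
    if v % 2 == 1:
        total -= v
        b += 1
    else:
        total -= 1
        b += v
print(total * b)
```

v=3: odd, total = 1-3 = -2; b=2
v=10: not odd, total = (-2)-1 = -3; b=12
v=11: odd, total = (-3)-11 = -14; b=13
v=-3: odd, total = (-14)-(-3) = -11; b=14
v=4: not odd, total = (-11)-1 = -12; b=18
v=3: odd, total = (-12)-3 = -15; b=19
total*b = (-15)*19 = -285

-285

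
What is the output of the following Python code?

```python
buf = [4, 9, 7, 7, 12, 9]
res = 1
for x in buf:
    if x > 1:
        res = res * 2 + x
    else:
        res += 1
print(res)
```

453

x=4: >1, res = 1*2+4 = 6
x=9: >1, res = 6*2+9 = 21
x=7: >1, res = 21*2+7 = 49
x=7: >1, res = 49*2+7 = 105
x=12: >1, res = 105*2+12 = 222
x=9: >1, res = 222*2+9 = 453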